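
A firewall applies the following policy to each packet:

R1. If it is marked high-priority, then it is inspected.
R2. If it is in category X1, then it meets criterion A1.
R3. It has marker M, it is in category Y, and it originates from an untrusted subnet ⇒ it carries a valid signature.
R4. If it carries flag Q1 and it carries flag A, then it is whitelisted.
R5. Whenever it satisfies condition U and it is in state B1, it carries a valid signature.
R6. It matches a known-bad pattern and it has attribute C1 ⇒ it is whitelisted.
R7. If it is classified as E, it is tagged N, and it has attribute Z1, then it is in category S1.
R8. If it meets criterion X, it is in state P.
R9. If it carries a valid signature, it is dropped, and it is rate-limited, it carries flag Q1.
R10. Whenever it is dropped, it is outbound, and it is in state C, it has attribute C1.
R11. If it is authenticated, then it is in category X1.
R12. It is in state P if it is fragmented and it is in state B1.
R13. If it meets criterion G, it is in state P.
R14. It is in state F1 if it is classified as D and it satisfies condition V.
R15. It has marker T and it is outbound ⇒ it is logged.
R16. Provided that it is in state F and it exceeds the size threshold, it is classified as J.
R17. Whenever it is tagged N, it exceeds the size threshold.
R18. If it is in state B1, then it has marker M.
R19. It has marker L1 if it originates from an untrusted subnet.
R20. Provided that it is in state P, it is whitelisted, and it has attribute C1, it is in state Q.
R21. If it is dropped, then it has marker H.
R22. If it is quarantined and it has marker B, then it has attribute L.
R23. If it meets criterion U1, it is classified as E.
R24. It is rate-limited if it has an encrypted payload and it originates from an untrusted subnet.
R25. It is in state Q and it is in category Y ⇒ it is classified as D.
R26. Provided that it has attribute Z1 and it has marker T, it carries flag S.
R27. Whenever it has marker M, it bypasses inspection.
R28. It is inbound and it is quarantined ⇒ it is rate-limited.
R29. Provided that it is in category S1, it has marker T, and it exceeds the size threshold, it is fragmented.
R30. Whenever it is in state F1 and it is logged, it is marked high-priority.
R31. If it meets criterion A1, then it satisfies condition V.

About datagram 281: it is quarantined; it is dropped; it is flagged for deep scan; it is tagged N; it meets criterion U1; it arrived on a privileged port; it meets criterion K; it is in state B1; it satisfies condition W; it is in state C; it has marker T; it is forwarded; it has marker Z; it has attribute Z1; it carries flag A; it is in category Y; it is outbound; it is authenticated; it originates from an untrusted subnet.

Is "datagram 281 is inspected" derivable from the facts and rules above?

Forward chaining from the given facts derives: has attribute C1, is in category X1, is logged, exceeds the size threshold, has marker M, has marker L1, has marker H, is classified as E, carries flag S, bypasses inspection, meets criterion A1, carries a valid signature, is in category S1, is fragmented, satisfies condition V, is in state P.
The only rule concluding "it is inspected" is R1, which needs "it is marked high-priority"; that is never established.

No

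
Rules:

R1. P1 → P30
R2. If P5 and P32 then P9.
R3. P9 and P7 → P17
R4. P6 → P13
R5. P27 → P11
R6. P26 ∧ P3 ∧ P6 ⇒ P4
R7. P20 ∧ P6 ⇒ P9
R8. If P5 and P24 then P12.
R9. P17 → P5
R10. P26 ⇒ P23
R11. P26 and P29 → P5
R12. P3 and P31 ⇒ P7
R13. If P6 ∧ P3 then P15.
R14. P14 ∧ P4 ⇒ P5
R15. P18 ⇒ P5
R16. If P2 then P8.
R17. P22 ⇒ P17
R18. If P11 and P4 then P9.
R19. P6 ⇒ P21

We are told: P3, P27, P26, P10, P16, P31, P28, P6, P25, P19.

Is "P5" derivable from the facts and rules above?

Yes

P11  (by R5: P27)
P4  (by R6: P26, P3, P6)
P7  (by R12: P3, P31)
P9  (by R18: P11, P4)
P17  (by R3: P9, P7)
P5  (by R9: P17)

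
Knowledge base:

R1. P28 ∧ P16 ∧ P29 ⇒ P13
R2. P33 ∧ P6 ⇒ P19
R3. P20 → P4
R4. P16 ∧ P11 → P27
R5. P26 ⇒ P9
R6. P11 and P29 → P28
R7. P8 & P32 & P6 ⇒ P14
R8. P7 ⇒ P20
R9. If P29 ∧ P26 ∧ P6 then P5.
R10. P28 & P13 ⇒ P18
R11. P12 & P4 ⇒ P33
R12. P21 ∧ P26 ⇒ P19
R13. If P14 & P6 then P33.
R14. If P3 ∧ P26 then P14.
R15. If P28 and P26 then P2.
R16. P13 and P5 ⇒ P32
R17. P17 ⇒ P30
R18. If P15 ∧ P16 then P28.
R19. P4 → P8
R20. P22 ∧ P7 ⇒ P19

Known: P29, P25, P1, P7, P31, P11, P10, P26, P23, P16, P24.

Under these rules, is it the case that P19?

No

Forward chaining from the given facts derives: P27, P9, P28, P20, P2, P13, P4, P18, P8.
Rules concluding P19: R2 needs P33; R12 needs P21; R20 needs P22 — none of these are established.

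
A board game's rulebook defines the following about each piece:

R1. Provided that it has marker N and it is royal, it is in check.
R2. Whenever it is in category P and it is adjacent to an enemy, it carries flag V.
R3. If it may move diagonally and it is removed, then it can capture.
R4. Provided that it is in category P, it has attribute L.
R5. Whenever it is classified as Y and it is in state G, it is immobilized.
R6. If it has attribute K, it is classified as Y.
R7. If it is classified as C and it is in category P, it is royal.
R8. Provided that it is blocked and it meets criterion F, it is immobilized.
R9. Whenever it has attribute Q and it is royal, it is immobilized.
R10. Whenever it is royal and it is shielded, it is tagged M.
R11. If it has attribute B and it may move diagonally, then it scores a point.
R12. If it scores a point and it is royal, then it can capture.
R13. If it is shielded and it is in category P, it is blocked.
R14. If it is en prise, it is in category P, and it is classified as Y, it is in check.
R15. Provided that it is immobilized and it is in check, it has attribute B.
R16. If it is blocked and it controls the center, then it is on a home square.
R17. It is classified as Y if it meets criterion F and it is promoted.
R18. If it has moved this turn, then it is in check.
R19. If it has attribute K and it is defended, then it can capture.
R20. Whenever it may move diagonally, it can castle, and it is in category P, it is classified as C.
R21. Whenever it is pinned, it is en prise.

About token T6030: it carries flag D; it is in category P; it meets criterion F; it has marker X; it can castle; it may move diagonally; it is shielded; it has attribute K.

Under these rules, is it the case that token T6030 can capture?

No

Forward chaining from the given facts derives: has attribute L, is classified as Y, is blocked, is classified as C, is royal, is immobilized, is tagged M.
Rules concluding "it can capture": R3 needs "it is removed"; R12 needs "it scores a point"; R19 needs "it is defended" — none of these are established.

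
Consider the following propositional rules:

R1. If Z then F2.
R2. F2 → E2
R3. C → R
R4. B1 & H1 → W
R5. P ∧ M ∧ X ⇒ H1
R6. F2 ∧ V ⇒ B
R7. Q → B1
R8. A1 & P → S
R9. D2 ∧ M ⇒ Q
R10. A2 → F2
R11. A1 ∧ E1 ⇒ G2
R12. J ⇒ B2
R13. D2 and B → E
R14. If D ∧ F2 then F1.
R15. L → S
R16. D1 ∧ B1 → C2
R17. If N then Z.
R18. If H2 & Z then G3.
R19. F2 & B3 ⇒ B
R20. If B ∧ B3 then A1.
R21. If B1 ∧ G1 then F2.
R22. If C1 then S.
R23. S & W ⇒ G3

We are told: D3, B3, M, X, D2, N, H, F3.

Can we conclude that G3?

No

Forward chaining from the given facts derives: Q, Z, F2, E2, B1, B, A1, E.
Rules concluding G3: R18 needs H2; R23 needs S — none of these are established.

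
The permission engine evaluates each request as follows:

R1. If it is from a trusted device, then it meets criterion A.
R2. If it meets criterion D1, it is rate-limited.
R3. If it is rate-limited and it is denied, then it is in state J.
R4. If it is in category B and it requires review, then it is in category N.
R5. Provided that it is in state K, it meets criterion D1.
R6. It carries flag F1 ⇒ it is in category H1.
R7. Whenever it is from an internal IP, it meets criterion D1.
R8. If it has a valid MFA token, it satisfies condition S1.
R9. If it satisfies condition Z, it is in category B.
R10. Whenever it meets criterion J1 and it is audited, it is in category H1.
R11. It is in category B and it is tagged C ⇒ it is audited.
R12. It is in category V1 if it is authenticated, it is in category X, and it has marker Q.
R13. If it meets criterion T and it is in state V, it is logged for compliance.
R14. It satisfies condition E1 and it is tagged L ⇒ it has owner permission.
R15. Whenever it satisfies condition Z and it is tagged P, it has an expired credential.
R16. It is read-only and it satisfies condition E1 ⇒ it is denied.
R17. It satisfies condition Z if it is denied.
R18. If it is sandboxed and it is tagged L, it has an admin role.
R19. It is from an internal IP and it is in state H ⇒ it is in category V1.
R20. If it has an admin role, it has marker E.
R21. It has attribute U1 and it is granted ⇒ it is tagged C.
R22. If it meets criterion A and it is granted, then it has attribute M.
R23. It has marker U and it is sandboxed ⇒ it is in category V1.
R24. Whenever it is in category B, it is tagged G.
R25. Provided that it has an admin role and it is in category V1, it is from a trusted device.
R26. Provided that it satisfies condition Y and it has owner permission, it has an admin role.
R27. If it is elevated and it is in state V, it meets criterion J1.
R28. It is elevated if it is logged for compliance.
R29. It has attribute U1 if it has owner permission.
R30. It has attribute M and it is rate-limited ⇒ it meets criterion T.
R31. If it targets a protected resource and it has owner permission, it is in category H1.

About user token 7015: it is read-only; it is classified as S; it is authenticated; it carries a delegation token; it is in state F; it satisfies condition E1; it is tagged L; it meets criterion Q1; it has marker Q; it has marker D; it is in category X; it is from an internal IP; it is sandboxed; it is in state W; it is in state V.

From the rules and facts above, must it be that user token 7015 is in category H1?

No

Forward chaining from the given facts derives: meets criterion D1, is in category V1, has owner permission, is denied, satisfies condition Z, has an admin role, has marker E, is from a trusted device, has attribute U1, meets criterion A, is rate-limited, is in state J, is in category B, is tagged G.
Rules concluding "it is in category H1": R6 needs "it carries flag F1"; R10 needs "it meets criterion J1"; R31 needs "it targets a protected resource" — none of these are established.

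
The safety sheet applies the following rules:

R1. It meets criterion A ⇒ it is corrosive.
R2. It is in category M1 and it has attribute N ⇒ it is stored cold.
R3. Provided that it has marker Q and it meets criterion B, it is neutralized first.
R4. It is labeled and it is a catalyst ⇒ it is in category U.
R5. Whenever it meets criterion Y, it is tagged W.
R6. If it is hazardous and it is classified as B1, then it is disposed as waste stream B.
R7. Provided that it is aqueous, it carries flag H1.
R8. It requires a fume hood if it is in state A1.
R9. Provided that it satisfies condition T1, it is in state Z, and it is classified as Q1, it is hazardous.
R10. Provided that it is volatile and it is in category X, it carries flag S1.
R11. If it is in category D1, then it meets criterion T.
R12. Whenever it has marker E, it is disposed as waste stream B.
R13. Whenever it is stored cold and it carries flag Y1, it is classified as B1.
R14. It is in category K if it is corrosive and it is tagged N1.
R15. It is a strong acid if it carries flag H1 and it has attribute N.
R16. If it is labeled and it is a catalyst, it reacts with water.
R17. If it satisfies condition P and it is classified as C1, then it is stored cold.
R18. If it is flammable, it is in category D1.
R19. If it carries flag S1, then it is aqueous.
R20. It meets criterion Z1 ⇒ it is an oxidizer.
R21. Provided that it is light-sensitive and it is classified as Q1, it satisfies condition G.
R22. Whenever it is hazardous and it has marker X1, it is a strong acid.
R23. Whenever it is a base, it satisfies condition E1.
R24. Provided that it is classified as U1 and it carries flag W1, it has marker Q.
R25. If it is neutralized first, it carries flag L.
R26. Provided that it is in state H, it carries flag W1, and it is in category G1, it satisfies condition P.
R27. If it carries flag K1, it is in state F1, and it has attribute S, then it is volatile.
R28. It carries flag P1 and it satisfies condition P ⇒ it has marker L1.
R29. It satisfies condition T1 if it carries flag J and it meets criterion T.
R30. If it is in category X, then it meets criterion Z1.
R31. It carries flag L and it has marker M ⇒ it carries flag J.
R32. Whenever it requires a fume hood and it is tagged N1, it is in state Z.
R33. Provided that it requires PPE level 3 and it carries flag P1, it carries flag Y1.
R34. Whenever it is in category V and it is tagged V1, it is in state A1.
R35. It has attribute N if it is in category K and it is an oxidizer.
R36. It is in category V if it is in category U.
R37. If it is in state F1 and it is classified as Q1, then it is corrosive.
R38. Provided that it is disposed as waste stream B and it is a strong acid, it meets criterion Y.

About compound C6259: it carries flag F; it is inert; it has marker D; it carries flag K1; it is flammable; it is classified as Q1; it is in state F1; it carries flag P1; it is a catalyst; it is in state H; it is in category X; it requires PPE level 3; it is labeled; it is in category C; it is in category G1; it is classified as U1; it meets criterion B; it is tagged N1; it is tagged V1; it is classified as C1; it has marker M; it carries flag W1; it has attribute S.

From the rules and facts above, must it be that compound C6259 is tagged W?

By R4 (it is labeled, it is a catalyst): it is in category U.
By R18 (it is flammable): it is in category D1.
By R24 (it is classified as U1, it carries flag W1): it has marker Q.
By R26 (it is in state H, it carries flag W1, it is in category G1): it satisfies condition P.
By R27 (it carries flag K1, it is in state F1, it has attribute S): it is volatile.
By R30 (it is in category X): it meets criterion Z1.
By R33 (it requires PPE level 3, it carries flag P1): it carries flag Y1.
By R36 (it is in category U): it is in category V.
By R37 (it is in state F1, it is classified as Q1): it is corrosive.
By R3 (it has marker Q, it meets criterion B): it is neutralized first.
By R10 (it is volatile, it is in category X): it carries flag S1.
By R11 (it is in category D1): it meets criterion T.
By R14 (it is corrosive, it is tagged N1): it is in category K.
By R17 (it satisfies condition P, it is classified as C1): it is stored cold.
By R19 (it carries flag S1): it is aqueous.
By R20 (it meets criterion Z1): it is an oxidizer.
By R25 (it is neutralized first): it carries flag L.
By R31 (it carries flag L, it has marker M): it carries flag J.
By R34 (it is in category V, it is tagged V1): it is in state A1.
By R35 (it is in category K, it is an oxidizer): it has attribute N.
By R7 (it is aqueous): it carries flag H1.
By R8 (it is in state A1): it requires a fume hood.
By R13 (it is stored cold, it carries flag Y1): it is classified as B1.
By R15 (it carries flag H1, it has attribute N): it is a strong acid.
By R29 (it carries flag J, it meets criterion T): it satisfies condition T1.
By R32 (it requires a fume hood, it is tagged N1): it is in state Z.
By R9 (it satisfies condition T1, it is in state Z, it is classified as Q1): it is hazardous.
By R6 (it is hazardous, it is classified as B1): it is disposed as waste stream B.
By R38 (it is disposed as waste stream B, it is a strong acid): it meets criterion Y.
By R5 (it meets criterion Y): it is tagged W.

Yes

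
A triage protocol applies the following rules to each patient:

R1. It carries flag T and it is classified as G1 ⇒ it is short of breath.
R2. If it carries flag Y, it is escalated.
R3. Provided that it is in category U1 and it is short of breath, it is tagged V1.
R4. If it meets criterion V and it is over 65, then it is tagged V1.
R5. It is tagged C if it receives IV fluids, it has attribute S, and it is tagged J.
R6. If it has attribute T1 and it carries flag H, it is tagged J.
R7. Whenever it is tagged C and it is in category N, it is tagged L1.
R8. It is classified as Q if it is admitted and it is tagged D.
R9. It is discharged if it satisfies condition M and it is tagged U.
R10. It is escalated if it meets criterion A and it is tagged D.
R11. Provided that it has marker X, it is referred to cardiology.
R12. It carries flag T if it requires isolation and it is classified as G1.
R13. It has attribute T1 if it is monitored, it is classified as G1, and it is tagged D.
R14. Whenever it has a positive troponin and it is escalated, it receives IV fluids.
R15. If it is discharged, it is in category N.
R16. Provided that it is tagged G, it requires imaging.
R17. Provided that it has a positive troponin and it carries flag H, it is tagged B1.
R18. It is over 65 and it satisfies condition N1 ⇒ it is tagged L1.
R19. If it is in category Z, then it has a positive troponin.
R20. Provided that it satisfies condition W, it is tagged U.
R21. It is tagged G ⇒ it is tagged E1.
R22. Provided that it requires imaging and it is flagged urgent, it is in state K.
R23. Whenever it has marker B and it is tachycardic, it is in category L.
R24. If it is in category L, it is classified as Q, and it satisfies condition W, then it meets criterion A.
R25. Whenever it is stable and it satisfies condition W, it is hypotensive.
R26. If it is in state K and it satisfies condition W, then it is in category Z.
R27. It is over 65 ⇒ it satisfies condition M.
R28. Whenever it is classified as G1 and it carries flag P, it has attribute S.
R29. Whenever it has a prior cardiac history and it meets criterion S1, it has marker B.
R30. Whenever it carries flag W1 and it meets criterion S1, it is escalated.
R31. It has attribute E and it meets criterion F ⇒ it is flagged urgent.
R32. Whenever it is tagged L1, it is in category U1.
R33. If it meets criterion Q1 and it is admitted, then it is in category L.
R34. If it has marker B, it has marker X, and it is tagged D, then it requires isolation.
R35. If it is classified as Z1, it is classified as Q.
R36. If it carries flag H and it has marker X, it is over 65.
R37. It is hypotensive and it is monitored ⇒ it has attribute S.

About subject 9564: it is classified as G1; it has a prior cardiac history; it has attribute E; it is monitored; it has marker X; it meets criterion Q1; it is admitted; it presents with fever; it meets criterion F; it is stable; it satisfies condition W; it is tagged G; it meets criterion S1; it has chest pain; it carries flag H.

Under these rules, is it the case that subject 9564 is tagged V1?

Forward chaining from the given facts derives: is referred to cardiology, requires imaging, is tagged U, is tagged E1, is hypotensive, has marker B, is flagged urgent, is in category L, is over 65, has attribute S, is in state K, is in category Z, satisfies condition M, is discharged, is in category N, has a positive troponin, is tagged B1.
Rules concluding "it is tagged V1": R3 needs "it is in category U1"; R4 needs "it meets criterion V" — none of these are established.

No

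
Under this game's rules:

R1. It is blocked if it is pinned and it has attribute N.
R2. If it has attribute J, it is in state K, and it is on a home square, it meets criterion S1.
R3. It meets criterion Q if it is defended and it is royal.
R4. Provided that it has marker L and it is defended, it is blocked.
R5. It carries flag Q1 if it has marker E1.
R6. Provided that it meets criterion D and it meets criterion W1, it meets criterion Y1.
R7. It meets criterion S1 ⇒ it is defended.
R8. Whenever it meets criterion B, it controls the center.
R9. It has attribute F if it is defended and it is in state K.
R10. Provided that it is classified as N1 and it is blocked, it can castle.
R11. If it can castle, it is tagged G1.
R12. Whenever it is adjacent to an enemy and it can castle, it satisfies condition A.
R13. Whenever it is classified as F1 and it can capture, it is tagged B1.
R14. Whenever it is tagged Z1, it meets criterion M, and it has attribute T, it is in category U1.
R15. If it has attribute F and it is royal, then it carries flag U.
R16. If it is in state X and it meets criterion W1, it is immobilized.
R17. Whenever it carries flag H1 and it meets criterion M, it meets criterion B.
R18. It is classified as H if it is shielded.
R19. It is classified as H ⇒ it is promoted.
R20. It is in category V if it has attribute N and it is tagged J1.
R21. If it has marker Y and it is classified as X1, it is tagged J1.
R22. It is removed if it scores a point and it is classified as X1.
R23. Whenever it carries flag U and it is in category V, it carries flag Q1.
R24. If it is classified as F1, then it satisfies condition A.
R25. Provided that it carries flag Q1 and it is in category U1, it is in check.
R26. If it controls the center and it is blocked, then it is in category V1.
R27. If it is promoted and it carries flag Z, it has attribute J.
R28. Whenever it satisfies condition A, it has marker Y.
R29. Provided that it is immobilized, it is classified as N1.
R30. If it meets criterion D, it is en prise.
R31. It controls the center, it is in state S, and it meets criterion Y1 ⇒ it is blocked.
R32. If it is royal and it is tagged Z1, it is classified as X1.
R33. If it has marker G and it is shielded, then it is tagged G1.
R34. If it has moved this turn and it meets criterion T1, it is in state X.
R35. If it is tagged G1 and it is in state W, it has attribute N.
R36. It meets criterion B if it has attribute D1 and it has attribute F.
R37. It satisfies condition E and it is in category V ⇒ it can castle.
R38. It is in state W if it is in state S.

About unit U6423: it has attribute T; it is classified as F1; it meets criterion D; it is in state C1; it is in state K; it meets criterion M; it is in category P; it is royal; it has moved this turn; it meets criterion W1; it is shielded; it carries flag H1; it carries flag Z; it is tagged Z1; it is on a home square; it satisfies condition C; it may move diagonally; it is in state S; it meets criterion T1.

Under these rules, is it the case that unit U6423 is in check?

Yes

By R6 (it meets criterion D, it meets criterion W1): it meets criterion Y1.
By R14 (it is tagged Z1, it meets criterion M, it has attribute T): it is in category U1.
By R17 (it carries flag H1, it meets criterion M): it meets criterion B.
By R18 (it is shielded): it is classified as H.
By R19 (it is classified as H): it is promoted.
By R24 (it is classified as F1): it satisfies condition A.
By R27 (it is promoted, it carries flag Z): it has attribute J.
By R28 (it satisfies condition A): it has marker Y.
By R32 (it is royal, it is tagged Z1): it is classified as X1.
By R34 (it has moved this turn, it meets criterion T1): it is in state X.
By R38 (it is in state S): it is in state W.
By R2 (it has attribute J, it is in state K, it is on a home square): it meets criterion S1.
By R7 (it meets criterion S1): it is defended.
By R8 (it meets criterion B): it controls the center.
By R9 (it is defended, it is in state K): it has attribute F.
By R15 (it has attribute F, it is royal): it carries flag U.
By R16 (it is in state X, it meets criterion W1): it is immobilized.
By R21 (it has marker Y, it is classified as X1): it is tagged J1.
By R29 (it is immobilized): it is classified as N1.
By R31 (it controls the center, it is in state S, it meets criterion Y1): it is blocked.
By R10 (it is classified as N1, it is blocked): it can castle.
By R11 (it can castle): it is tagged G1.
By R35 (it is tagged G1, it is in state W): it has attribute N.
By R20 (it has attribute N, it is tagged J1): it is in category V.
By R23 (it carries flag U, it is in category V): it carries flag Q1.
By R25 (it carries flag Q1, it is in category U1): it is in check.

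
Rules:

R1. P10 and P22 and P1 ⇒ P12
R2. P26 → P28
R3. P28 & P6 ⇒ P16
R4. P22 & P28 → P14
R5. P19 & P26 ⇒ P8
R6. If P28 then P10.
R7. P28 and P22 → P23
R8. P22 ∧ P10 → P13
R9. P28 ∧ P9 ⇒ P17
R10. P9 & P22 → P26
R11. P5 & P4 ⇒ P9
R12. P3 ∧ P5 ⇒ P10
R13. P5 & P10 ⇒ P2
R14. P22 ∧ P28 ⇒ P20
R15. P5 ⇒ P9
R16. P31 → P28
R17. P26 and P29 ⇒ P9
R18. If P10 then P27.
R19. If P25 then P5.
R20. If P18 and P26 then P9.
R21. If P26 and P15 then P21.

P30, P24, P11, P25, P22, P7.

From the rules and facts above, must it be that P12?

No

Forward chaining from the given facts derives: P5, P9, P26, P28, P14, P10, P23, P13, P17, P2, P20, P27.
The only rule concluding P12 is R1, which needs P1; that is never established.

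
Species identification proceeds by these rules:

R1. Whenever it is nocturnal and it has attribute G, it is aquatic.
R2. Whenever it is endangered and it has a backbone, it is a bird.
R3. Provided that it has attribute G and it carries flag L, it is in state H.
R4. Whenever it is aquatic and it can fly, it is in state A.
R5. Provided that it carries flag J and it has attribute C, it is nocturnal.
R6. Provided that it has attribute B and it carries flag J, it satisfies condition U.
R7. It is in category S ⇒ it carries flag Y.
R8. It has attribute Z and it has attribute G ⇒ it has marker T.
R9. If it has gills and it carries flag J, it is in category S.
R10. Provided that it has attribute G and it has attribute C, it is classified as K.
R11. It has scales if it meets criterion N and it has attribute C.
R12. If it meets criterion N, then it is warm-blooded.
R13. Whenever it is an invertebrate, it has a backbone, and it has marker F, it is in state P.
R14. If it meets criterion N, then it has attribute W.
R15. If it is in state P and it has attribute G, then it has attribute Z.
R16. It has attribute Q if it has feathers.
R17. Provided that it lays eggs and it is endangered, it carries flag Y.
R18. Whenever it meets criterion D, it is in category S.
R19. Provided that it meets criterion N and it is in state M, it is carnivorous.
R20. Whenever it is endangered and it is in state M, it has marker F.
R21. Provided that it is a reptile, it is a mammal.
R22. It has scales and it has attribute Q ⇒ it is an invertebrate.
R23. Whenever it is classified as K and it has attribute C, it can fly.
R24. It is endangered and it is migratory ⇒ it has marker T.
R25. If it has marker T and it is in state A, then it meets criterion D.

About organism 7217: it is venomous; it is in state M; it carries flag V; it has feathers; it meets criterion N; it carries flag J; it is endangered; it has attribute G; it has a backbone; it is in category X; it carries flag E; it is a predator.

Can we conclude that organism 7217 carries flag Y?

Forward chaining from the given facts derives: is a bird, is warm-blooded, has attribute W, has attribute Q, is carnivorous, has marker F.
Rules concluding "it carries flag Y": R7 needs "it is in category S"; R17 needs "it lays eggs" — none of these are established.

No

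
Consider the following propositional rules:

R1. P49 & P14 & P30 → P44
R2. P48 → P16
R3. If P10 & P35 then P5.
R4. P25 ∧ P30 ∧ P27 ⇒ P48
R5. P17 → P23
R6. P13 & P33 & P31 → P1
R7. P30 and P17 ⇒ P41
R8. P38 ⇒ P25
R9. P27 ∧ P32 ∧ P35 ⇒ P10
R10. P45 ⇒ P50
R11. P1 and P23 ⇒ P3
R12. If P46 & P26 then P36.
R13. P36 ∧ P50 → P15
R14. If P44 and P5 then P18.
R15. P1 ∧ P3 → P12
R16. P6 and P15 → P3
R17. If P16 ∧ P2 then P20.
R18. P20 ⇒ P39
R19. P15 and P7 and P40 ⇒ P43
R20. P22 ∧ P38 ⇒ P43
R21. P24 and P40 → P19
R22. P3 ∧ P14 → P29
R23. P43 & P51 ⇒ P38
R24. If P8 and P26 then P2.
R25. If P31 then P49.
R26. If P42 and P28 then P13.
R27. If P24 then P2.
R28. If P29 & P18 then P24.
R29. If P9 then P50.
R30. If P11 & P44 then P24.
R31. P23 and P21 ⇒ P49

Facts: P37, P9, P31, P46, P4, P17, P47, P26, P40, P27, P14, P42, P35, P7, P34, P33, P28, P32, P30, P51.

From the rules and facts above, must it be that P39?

Yes

P23  (by R5: P17)
P10  (by R9: P27, P32, P35)
P36  (by R12: P46, P26)
P49  (by R25: P31)
P13  (by R26: P42, P28)
P50  (by R29: P9)
P44  (by R1: P49, P14, P30)
P5  (by R3: P10, P35)
P1  (by R6: P13, P33, P31)
P3  (by R11: P1, P23)
P15  (by R13: P36, P50)
P18  (by R14: P44, P5)
P43  (by R19: P15, P7, P40)
P29  (by R22: P3, P14)
P38  (by R23: P43, P51)
P24  (by R28: P29, P18)
P25  (by R8: P38)
P2  (by R27: P24)
P48  (by R4: P25, P30, P27)
P16  (by R2: P48)
P20  (by R17: P16, P2)
P39  (by R18: P20)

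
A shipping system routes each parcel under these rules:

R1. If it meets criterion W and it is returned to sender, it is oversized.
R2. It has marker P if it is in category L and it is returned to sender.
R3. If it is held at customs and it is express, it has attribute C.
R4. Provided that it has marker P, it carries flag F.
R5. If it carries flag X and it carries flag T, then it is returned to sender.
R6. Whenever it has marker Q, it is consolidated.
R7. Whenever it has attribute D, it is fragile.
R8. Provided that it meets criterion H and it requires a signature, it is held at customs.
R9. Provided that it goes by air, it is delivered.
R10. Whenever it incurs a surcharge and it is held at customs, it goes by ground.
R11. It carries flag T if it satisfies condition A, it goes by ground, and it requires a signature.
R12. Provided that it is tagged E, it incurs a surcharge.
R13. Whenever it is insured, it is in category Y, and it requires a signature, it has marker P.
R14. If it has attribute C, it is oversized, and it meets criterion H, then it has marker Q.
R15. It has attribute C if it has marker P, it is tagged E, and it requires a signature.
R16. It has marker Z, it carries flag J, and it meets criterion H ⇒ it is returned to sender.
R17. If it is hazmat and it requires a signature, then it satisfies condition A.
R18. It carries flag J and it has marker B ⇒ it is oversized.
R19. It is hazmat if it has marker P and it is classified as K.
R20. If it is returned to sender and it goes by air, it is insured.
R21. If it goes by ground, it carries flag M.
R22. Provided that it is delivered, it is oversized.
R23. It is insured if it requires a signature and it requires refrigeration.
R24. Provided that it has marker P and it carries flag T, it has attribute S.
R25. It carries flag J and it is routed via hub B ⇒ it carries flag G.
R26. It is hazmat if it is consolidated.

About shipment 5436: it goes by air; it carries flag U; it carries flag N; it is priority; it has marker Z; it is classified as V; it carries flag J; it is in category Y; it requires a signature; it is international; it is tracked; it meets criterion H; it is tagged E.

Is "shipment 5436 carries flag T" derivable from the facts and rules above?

By R8 (it meets criterion H, it requires a signature): it is held at customs.
By R9 (it goes by air): it is delivered.
By R12 (it is tagged E): it incurs a surcharge.
By R16 (it has marker Z, it carries flag J, it meets criterion H): it is returned to sender.
By R20 (it is returned to sender, it goes by air): it is insured.
By R22 (it is delivered): it is oversized.
By R10 (it incurs a surcharge, it is held at customs): it goes by ground.
By R13 (it is insured, it is in category Y, it requires a signature): it has marker P.
By R15 (it has marker P, it is tagged E, it requires a signature): it has attribute C.
By R14 (it has attribute C, it is oversized, it meets criterion H): it has marker Q.
By R6 (it has marker Q): it is consolidated.
By R26 (it is consolidated): it is hazmat.
By R17 (it is hazmat, it requires a signature): it satisfies condition A.
By R11 (it satisfies condition A, it goes by ground, it requires a signature): it carries flag T.

Yes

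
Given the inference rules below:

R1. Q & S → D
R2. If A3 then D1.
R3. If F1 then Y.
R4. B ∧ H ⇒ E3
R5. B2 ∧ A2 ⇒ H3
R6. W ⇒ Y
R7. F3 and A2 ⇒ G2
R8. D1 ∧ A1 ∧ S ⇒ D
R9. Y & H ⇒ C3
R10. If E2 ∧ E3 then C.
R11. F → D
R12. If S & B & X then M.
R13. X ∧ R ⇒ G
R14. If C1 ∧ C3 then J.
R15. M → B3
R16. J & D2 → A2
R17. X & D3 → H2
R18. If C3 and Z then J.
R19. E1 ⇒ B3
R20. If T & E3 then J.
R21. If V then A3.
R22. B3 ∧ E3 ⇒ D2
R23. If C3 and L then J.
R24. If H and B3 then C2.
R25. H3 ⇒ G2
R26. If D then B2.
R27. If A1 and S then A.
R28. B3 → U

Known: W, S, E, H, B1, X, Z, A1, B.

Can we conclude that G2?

No

Forward chaining from the given facts derives: E3, Y, C3, M, B3, J, D2, C2, A, U, A2.
Rules concluding G2: R7 needs F3; R25 needs H3 — none of these are established.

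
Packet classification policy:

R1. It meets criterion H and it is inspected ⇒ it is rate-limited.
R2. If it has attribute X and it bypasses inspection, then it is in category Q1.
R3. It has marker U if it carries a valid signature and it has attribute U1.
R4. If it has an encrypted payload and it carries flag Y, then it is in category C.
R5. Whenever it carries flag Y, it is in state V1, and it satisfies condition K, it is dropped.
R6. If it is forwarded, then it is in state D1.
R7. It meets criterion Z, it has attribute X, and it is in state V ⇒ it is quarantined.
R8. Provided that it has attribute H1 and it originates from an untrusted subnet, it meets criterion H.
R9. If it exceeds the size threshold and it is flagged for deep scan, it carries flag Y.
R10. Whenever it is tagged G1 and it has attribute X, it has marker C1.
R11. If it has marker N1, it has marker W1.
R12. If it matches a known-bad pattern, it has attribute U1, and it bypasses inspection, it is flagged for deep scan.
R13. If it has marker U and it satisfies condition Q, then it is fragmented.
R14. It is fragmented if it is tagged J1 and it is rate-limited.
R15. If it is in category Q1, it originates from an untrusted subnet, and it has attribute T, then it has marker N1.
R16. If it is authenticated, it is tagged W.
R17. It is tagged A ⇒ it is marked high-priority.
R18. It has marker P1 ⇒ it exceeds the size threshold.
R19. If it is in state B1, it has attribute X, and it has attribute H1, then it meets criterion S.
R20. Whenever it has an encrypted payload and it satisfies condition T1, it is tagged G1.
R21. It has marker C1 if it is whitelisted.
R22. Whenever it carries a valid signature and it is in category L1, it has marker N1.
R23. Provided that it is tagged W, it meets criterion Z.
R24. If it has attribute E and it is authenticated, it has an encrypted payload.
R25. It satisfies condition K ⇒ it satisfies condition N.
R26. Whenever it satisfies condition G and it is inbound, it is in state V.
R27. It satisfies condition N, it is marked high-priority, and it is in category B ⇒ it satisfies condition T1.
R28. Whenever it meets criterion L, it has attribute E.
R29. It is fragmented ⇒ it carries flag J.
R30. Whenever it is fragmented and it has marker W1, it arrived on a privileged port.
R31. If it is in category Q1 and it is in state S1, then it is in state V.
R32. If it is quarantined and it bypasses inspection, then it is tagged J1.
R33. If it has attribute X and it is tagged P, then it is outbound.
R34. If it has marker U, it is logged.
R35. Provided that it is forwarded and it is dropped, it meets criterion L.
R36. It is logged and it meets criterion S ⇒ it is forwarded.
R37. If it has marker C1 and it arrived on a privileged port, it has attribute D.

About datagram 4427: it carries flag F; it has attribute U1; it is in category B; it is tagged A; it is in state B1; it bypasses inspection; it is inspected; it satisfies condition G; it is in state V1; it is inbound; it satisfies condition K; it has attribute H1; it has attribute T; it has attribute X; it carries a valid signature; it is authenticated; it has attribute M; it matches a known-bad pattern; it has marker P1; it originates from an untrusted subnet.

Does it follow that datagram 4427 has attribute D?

By R2 (it has attribute X, it bypasses inspection): it is in category Q1.
By R3 (it carries a valid signature, it has attribute U1): it has marker U.
By R8 (it has attribute H1, it originates from an untrusted subnet): it meets criterion H.
By R12 (it matches a known-bad pattern, it has attribute U1, it bypasses inspection): it is flagged for deep scan.
By R15 (it is in category Q1, it originates from an untrusted subnet, it has attribute T): it has marker N1.
By R16 (it is authenticated): it is tagged W.
By R17 (it is tagged A): it is marked high-priority.
By R18 (it has marker P1): it exceeds the size threshold.
By R19 (it is in state B1, it has attribute X, it has attribute H1): it meets criterion S.
By R23 (it is tagged W): it meets criterion Z.
By R25 (it satisfies condition K): it satisfies condition N.
By R26 (it satisfies condition G, it is inbound): it is in state V.
By R27 (it satisfies condition N, it is marked high-priority, it is in category B): it satisfies condition T1.
By R34 (it has marker U): it is logged.
By R36 (it is logged, it meets criterion S): it is forwarded.
By R1 (it meets criterion H, it is inspected): it is rate-limited.
By R7 (it meets criterion Z, it has attribute X, it is in state V): it is quarantined.
By R9 (it exceeds the size threshold, it is flagged for deep scan): it carries flag Y.
By R11 (it has marker N1): it has marker W1.
By R32 (it is quarantined, it bypasses inspection): it is tagged J1.
By R5 (it carries flag Y, it is in state V1, it satisfies condition K): it is dropped.
By R14 (it is tagged J1, it is rate-limited): it is fragmented.
By R30 (it is fragmented, it has marker W1): it arrived on a privileged port.
By R35 (it is forwarded, it is dropped): it meets criterion L.
By R28 (it meets criterion L): it has attribute E.
By R24 (it has attribute E, it is authenticated): it has an encrypted payload.
By R20 (it has an encrypted payload, it satisfies condition T1): it is tagged G1.
By R10 (it is tagged G1, it has attribute X): it has marker C1.
By R37 (it has marker C1, it arrived on a privileged port): it has attribute D.

Yes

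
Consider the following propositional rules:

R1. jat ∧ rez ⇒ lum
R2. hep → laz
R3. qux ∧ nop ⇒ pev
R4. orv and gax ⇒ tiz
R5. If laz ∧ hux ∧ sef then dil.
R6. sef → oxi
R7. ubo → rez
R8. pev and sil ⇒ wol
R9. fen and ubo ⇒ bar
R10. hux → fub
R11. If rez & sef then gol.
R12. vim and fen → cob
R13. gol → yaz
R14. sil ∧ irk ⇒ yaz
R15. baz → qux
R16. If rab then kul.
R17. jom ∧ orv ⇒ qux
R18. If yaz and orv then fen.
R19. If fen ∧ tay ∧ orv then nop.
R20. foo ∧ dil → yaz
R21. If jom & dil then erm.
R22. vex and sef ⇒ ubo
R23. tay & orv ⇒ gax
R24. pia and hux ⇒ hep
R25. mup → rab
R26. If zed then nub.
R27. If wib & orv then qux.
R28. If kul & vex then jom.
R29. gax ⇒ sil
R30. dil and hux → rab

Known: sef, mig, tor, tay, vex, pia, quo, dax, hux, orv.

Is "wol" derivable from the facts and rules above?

Yes

ubo  (by R22: vex, sef)
gax  (by R23: tay, orv)
hep  (by R24: pia, hux)
sil  (by R29: gax)
laz  (by R2: hep)
dil  (by R5: laz, hux, sef)
rez  (by R7: ubo)
gol  (by R11: rez, sef)
yaz  (by R13: gol)
fen  (by R18: yaz, orv)
nop  (by R19: fen, tay, orv)
rab  (by R30: dil, hux)
kul  (by R16: rab)
jom  (by R28: kul, vex)
qux  (by R17: jom, orv)
pev  (by R3: qux, nop)
wol  (by R8: pev, sil)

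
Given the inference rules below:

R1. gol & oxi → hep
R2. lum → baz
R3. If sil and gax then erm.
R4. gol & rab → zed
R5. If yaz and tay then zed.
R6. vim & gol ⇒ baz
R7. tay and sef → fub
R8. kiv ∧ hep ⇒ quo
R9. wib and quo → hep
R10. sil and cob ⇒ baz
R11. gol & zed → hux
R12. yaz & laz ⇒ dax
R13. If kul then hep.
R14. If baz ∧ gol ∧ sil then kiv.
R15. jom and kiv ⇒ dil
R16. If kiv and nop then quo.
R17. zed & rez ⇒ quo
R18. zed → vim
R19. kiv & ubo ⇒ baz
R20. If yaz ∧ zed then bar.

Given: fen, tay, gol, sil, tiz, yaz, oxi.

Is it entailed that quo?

hep  (by R1: gol, oxi)
zed  (by R5: yaz, tay)
vim  (by R18: zed)
baz  (by R6: vim, gol)
kiv  (by R14: baz, gol, sil)
quo  (by R8: kiv, hep)

Yes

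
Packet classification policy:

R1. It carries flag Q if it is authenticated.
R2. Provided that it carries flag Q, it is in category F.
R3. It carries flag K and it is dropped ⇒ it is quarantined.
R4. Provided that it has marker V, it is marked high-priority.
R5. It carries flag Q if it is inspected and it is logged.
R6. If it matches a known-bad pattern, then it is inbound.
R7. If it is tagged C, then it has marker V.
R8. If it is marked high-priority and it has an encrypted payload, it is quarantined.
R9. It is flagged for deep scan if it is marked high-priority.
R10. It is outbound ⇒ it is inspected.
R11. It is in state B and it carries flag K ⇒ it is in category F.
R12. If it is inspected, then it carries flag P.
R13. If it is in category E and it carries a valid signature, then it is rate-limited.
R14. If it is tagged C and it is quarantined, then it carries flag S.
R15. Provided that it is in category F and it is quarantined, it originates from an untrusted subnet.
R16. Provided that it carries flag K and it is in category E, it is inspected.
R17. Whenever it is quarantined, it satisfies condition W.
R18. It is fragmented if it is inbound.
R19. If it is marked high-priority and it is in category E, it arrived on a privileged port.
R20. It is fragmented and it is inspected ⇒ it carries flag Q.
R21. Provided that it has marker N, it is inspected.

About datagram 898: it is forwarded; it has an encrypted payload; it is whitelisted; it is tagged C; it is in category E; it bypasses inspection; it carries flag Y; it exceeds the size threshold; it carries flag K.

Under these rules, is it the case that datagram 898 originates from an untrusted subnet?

Forward chaining from the given facts derives: has marker V, is inspected, is marked high-priority, is quarantined, is flagged for deep scan, carries flag P, carries flag S, satisfies condition W, arrived on a privileged port.
The only rule concluding "it originates from an untrusted subnet" is R15, which needs "it is in category F"; that is never established.

No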